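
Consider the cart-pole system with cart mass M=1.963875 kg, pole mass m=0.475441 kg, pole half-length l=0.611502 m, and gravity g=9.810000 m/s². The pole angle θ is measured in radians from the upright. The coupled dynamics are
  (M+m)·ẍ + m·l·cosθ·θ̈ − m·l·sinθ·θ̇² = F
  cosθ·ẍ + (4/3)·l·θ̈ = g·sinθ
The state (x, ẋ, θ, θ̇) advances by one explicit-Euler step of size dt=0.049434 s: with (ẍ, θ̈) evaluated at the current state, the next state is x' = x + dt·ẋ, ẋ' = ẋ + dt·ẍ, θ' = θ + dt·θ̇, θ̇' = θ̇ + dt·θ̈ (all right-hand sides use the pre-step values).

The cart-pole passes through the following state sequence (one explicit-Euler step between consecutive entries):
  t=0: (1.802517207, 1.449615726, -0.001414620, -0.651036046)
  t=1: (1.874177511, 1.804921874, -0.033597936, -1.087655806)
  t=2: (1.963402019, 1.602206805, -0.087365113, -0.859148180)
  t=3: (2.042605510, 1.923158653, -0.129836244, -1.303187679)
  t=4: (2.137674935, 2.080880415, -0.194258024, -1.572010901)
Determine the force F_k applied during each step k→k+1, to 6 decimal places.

F_0 = 14.964860 N
F_1 = -8.648253 N
F_2 = 13.254521 N
F_3 = 6.278986 N

step 0→1:
  ẍ = (ẋ'−ẋ)/dt = (1.804921874−1.449615726)/0.049434 = 7.187485
  θ̈ = (θ̇'−θ̇)/dt = (-1.087655806−-0.651036046)/0.049434 = -8.832378
  sinθ=-0.001415, cosθ=0.999999
  F = (M+m)·ẍ + m·l·cosθ·θ̈ − m·l·sinθ·θ̇² = 17.532548 + -2.567862 − -0.000174 = 14.964860
step 1→2:
  ẍ = (ẋ'−ẋ)/dt = (1.602206805−1.804921874)/0.049434 = -4.100722
  θ̈ = (θ̇'−θ̇)/dt = (-0.859148180−-1.087655806)/0.049434 = 4.622479
  sinθ=-0.033592, cosθ=0.999436
  F = (M+m)·ẍ + m·l·cosθ·θ̈ − m·l·sinθ·θ̇² = -10.002956 + 1.343149 − -0.011553 = -8.648253
step 2→3:
  ẍ = (ẋ'−ẋ)/dt = (1.923158653−1.602206805)/0.049434 = 6.492532
  θ̈ = (θ̇'−θ̇)/dt = (-1.303187679−-0.859148180)/0.049434 = -8.982472
  sinθ=-0.087254, cosθ=0.996186
  F = (M+m)·ẍ + m·l·cosθ·θ̈ − m·l·sinθ·θ̇² = 15.837338 + -2.601542 − -0.018725 = 13.254521
step 3→4:
  ẍ = (ẋ'−ẋ)/dt = (2.080880415−1.923158653)/0.049434 = 3.190552
  θ̈ = (θ̇'−θ̇)/dt = (-1.572010901−-1.303187679)/0.049434 = -5.438023
  sinθ=-0.129472, cosθ=0.991583
  F = (M+m)·ẍ + m·l·cosθ·θ̈ − m·l·sinθ·θ̇² = 7.782765 + -1.567706 − -0.063927 = 6.278986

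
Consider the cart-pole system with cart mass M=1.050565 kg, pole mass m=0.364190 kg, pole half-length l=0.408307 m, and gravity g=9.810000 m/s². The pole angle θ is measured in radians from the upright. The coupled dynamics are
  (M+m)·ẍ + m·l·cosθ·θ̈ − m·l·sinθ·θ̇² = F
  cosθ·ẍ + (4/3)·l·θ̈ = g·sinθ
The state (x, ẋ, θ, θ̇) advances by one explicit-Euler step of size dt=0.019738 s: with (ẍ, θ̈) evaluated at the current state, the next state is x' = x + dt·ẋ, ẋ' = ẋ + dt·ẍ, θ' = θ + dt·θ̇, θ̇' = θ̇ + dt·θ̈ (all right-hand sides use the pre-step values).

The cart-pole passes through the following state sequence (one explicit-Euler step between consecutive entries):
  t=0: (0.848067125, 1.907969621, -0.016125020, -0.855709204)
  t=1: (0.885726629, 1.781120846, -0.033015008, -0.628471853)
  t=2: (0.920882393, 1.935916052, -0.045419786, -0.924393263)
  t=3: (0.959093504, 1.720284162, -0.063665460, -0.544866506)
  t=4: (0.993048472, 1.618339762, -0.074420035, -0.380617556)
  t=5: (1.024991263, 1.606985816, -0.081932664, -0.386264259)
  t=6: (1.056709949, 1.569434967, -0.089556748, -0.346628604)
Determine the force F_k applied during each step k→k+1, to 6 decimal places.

F_0 = -7.378619 N
F_1 = 8.868965 N
F_2 = -12.593702 N
F_3 = -6.069326 N
F_4 = -0.854635 N
F_5 = -2.392102 N

step 0→1:
  ẍ = (ẋ'−ẋ)/dt = (1.781120846−1.907969621)/0.019738 = -6.426628
  θ̈ = (θ̇'−θ̇)/dt = (-0.628471853−-0.855709204)/0.019738 = 11.512684
  sinθ=-0.016124, cosθ=0.999870
  F = (M+m)·ẍ + m·l·cosθ·θ̈ − m·l·sinθ·θ̇² = -9.092103 + 1.711729 − -0.001756 = -7.378619
step 1→2:
  ẍ = (ẋ'−ẋ)/dt = (1.935916052−1.781120846)/0.019738 = 7.842497
  θ̈ = (θ̇'−θ̇)/dt = (-0.924393263−-0.628471853)/0.019738 = -14.992472
  sinθ=-0.033009, cosθ=0.999455
  F = (M+m)·ẍ + m·l·cosθ·θ̈ − m·l·sinθ·θ̇² = 11.095212 + -2.228186 − -0.001939 = 8.868965
step 2→3:
  ẍ = (ẋ'−ẋ)/dt = (1.720284162−1.935916052)/0.019738 = -10.924708
  θ̈ = (θ̇'−θ̇)/dt = (-0.544866506−-0.924393263)/0.019738 = 19.228228
  sinθ=-0.045404, cosθ=0.998969
  F = (M+m)·ẍ + m·l·cosθ·θ̈ − m·l·sinθ·θ̇² = -15.455786 + 2.856314 − -0.005769 = -12.593702
step 3→4:
  ẍ = (ẋ'−ẋ)/dt = (1.618339762−1.720284162)/0.019738 = -5.164880
  θ̈ = (θ̇'−θ̇)/dt = (-0.380617556−-0.544866506)/0.019738 = 8.321459
  sinθ=-0.063622, cosθ=0.997974
  F = (M+m)·ẍ + m·l·cosθ·θ̈ − m·l·sinθ·θ̇² = -7.307040 + 1.234905 − -0.002809 = -6.069326
step 4→5:
  ẍ = (ẋ'−ẋ)/dt = (1.606985816−1.618339762)/0.019738 = -0.575233
  θ̈ = (θ̇'−θ̇)/dt = (-0.386264259−-0.380617556)/0.019738 = -0.286083
  sinθ=-0.074351, cosθ=0.997232
  F = (M+m)·ẍ + m·l·cosθ·θ̈ − m·l·sinθ·θ̇² = -0.813814 + -0.042423 − -0.001602 = -0.854635
step 5→6:
  ẍ = (ẋ'−ẋ)/dt = (1.569434967−1.606985816)/0.019738 = -1.902465
  θ̈ = (θ̇'−θ̇)/dt = (-0.346628604−-0.386264259)/0.019738 = 2.008089
  sinθ=-0.081841, cosθ=0.996645
  F = (M+m)·ẍ + m·l·cosθ·θ̈ − m·l·sinθ·θ̇² = -2.691522 + 0.297604 − -0.001816 = -2.392102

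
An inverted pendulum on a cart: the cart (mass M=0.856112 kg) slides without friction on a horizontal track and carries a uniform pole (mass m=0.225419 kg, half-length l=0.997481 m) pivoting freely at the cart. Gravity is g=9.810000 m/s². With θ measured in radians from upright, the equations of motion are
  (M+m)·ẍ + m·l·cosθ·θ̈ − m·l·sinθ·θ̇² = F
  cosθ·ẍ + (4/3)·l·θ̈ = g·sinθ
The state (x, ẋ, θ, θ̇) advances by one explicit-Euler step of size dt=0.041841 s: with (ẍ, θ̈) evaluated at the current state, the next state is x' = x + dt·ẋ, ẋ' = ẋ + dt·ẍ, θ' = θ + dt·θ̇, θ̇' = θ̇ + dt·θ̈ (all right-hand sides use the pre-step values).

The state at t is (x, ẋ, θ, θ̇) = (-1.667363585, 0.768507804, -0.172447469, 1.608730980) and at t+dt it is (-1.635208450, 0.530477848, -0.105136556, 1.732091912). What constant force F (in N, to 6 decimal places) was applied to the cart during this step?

F = -5.399784 N

ẍ = (ẋ'−ẋ)/dt = (0.530477848−0.768507804)/0.041841 = -5.688917
θ̈ = (θ̇'−θ̇)/dt = (1.732091912−1.608730980)/0.041841 = 2.948327
sinθ=-0.171594, cosθ=0.985168
F = (M+m)·ẍ + m·l·cosθ·θ̈ − m·l·sinθ·θ̇² = -6.152740 + 0.653102 − -0.099854 = -5.399784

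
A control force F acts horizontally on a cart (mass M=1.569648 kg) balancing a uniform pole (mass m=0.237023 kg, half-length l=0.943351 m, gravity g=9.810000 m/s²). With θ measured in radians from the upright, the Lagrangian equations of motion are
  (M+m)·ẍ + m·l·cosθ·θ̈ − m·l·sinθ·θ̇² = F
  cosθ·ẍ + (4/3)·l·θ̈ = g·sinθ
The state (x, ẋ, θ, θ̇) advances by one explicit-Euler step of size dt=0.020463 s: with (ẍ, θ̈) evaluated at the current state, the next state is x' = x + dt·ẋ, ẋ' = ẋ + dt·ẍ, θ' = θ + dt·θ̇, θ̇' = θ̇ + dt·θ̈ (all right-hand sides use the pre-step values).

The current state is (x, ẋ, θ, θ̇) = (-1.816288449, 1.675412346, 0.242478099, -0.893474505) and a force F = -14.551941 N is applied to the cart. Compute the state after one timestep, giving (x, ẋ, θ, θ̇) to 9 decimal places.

(-1.782004486, 1.489208145, 0.224194930, -0.711445016)

sinθ=0.240108966, cosθ=0.970745942
temp = (F + m·l·θ̇²·sinθ)/(M+m) = (-14.551941 + 0.042858455)/1.806671 = -8.030838235
θ̈ = (g·sinθ − cosθ·temp)/(l·(4/3 − m·cos²θ/(M+m))) = 8.895542628
ẍ = temp − m·l·θ̈·cosθ/(M+m) = -9.099555340
Euler: x'=-1.816288449+0.020463·1.675412346=-1.782004486, ẋ'=1.675412346+0.020463·-9.099555340=1.489208145
       θ'=0.242478099+0.020463·-0.893474505=0.224194930, θ̇'=-0.893474505+0.020463·8.895542628=-0.711445016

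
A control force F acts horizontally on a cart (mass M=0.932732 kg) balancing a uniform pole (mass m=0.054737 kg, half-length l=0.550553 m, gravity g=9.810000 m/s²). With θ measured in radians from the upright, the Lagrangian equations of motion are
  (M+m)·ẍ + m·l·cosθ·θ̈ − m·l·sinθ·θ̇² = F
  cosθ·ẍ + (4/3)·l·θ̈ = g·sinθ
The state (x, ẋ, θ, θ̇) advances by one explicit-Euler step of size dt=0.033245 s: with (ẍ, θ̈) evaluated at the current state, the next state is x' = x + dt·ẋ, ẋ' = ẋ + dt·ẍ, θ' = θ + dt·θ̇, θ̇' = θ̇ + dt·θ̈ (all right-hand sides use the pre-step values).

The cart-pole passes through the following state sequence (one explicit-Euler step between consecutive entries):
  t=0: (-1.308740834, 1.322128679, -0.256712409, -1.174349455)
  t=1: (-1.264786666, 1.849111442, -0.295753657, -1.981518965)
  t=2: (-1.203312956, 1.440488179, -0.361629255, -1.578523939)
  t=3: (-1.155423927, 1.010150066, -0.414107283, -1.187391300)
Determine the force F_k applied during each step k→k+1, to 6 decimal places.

F_0 = 14.955708 N
F_1 = -11.753318 N
F_2 = -12.424054 N

step 0→1:
  ẍ = (ẋ'−ẋ)/dt = (1.849111442−1.322128679)/0.033245 = 15.851489
  θ̈ = (θ̇'−θ̇)/dt = (-1.981518965−-1.174349455)/0.033245 = -24.279426
  sinθ=-0.253902, cosθ=0.967230
  F = (M+m)·ẍ + m·l·cosθ·θ̈ − m·l·sinθ·θ̇² = 15.652854 + -0.707698 − -0.010552 = 14.955708
step 1→2:
  ẍ = (ẋ'−ẋ)/dt = (1.440488179−1.849111442)/0.033245 = -12.291270
  θ̈ = (θ̇'−θ̇)/dt = (-1.578523939−-1.981518965)/0.033245 = 12.121974
  sinθ=-0.291461, cosθ=0.956583
  F = (M+m)·ẍ + m·l·cosθ·θ̈ − m·l·sinθ·θ̇² = -12.137248 + 0.349443 − -0.034487 = -11.753318
step 2→3:
  ẍ = (ẋ'−ẋ)/dt = (1.010150066−1.440488179)/0.033245 = -12.944446
  θ̈ = (θ̇'−θ̇)/dt = (-1.187391300−-1.578523939)/0.033245 = 11.765157
  sinθ=-0.353799, cosθ=0.935322
  F = (M+m)·ẍ + m·l·cosθ·θ̈ − m·l·sinθ·θ̇² = -12.782239 + 0.331619 − -0.026567 = -12.424054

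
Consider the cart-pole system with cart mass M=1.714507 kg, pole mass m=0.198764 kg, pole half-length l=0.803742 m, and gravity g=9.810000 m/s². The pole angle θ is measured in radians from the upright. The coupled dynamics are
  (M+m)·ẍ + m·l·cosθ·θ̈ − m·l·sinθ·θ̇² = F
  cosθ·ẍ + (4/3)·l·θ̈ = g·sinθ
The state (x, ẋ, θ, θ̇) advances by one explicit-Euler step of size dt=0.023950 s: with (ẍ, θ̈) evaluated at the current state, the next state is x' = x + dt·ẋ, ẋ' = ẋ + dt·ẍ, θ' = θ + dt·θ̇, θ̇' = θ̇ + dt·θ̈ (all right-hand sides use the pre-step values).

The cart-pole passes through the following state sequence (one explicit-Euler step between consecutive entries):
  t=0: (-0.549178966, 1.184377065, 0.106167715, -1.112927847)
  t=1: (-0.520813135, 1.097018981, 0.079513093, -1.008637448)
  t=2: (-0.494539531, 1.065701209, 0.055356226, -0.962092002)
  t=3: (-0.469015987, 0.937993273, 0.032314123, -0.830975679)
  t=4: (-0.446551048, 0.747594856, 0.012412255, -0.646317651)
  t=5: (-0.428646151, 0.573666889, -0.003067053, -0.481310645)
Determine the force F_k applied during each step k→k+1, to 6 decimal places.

F_0 = -6.307924 N
F_1 = -2.205269 N
F_2 = -9.337012 N
F_3 = -13.982651 N
F_4 = -12.794677 N

step 0→1:
  ẍ = (ẋ'−ẋ)/dt = (1.097018981−1.184377065)/0.023950 = -3.647519
  θ̈ = (θ̇'−θ̇)/dt = (-1.008637448−-1.112927847)/0.023950 = 4.354505
  sinθ=0.105968, cosθ=0.994369
  F = (M+m)·ẍ + m·l·cosθ·θ̈ − m·l·sinθ·θ̇² = -6.978693 + 0.691737 − 0.020968 = -6.307924
step 1→2:
  ẍ = (ẋ'−ẋ)/dt = (1.065701209−1.097018981)/0.023950 = -1.307631
  θ̈ = (θ̇'−θ̇)/dt = (-0.962092002−-1.008637448)/0.023950 = 1.943442
  sinθ=0.079429, cosθ=0.996840
  F = (M+m)·ẍ + m·l·cosθ·θ̈ − m·l·sinθ·θ̇² = -2.501853 + 0.309494 − 0.012909 = -2.205269
step 2→3:
  ẍ = (ẋ'−ẋ)/dt = (0.937993273−1.065701209)/0.023950 = -5.332273
  θ̈ = (θ̇'−θ̇)/dt = (-0.830975679−-0.962092002)/0.023950 = 5.474585
  sinθ=0.055328, cosθ=0.998468
  F = (M+m)·ẍ + m·l·cosθ·θ̈ − m·l·sinθ·θ̇² = -10.202083 + 0.873253 − 0.008181 = -9.337012
step 3→4:
  ẍ = (ẋ'−ẋ)/dt = (0.747594856−0.937993273)/0.023950 = -7.949830
  θ̈ = (θ̇'−θ̇)/dt = (-0.646317651−-0.830975679)/0.023950 = 7.710147
  sinθ=0.032308, cosθ=0.999478
  F = (M+m)·ẍ + m·l·cosθ·θ̈ − m·l·sinθ·θ̇² = -15.210178 + 1.231091 − 0.003564 = -13.982651
step 4→5:
  ẍ = (ẋ'−ẋ)/dt = (0.573666889−0.747594856)/0.023950 = -7.262128
  θ̈ = (θ̇'−θ̇)/dt = (-0.481310645−-0.646317651)/0.023950 = 6.889645
  sinθ=0.012412, cosθ=0.999923
  F = (M+m)·ẍ + m·l·cosθ·θ̈ − m·l·sinθ·θ̇² = -13.894419 + 1.100570 − 0.000828 = -12.794677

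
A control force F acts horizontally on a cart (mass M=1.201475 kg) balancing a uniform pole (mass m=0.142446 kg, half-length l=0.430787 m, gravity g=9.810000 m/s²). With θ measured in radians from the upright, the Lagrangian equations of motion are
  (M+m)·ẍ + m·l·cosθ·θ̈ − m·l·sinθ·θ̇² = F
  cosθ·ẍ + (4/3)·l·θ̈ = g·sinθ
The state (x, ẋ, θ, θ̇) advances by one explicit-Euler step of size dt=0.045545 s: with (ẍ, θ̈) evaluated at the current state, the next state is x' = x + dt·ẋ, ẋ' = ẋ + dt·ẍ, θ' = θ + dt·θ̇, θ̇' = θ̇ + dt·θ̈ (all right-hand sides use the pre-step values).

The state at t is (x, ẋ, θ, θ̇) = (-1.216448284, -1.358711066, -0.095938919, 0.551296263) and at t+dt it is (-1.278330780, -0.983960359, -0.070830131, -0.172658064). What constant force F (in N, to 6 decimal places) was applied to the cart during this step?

F = 10.088843 N

ẍ = (ẋ'−ẋ)/dt = (-0.983960359−-1.358711066)/0.045545 = 8.228142
θ̈ = (θ̇'−θ̇)/dt = (-0.172658064−0.551296263)/0.045545 = -15.895363
sinθ=-0.095792, cosθ=0.995401
F = (M+m)·ẍ + m·l·cosθ·θ̈ − m·l·sinθ·θ̇² = 11.057972 + -0.970916 − -0.001787 = 10.088843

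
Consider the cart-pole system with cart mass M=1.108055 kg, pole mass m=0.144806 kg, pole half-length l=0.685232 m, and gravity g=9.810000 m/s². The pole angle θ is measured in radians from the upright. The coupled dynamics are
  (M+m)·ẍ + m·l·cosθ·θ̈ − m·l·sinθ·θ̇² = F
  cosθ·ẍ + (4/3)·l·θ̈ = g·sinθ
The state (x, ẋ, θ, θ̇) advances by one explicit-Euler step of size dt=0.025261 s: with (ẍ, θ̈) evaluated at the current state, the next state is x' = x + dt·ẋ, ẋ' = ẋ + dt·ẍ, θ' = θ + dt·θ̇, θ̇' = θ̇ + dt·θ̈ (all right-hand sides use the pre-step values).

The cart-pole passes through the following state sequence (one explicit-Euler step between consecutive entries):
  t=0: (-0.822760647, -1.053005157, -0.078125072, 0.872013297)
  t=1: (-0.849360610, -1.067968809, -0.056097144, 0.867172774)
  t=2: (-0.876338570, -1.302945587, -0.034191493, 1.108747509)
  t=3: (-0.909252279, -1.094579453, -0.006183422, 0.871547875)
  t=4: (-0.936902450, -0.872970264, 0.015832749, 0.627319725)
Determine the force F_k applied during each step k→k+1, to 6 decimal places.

step 0→1:
  ẍ = (ẋ'−ẋ)/dt = (-1.067968809−-1.053005157)/0.025261 = -0.592362
  θ̈ = (θ̇'−θ̇)/dt = (0.867172774−0.872013297)/0.025261 = -0.191620
  sinθ=-0.078046, cosθ=0.996950
  F = (M+m)·ẍ + m·l·cosθ·θ̈ − m·l·sinθ·θ̇² = -0.742147 + -0.018956 − -0.005889 = -0.755214
step 1→2:
  ẍ = (ẋ'−ẋ)/dt = (-1.302945587−-1.067968809)/0.025261 = -9.301959
  θ̈ = (θ̇'−θ̇)/dt = (1.108747509−0.867172774)/0.025261 = 9.563150
  sinθ=-0.056068, cosθ=0.998427
  F = (M+m)·ẍ + m·l·cosθ·θ̈ − m·l·sinθ·θ̇² = -11.654061 + 0.947418 − -0.004184 = -10.702460
step 2→3:
  ẍ = (ẋ'−ẋ)/dt = (-1.094579453−-1.302945587)/0.025261 = 8.248531
  θ̈ = (θ̇'−θ̇)/dt = (0.871547875−1.108747509)/0.025261 = -9.389954
  sinθ=-0.034185, cosθ=0.999416
  F = (M+m)·ẍ + m·l·cosθ·θ̈ − m·l·sinθ·θ̇² = 10.334262 + -0.931180 − -0.004170 = 9.407252
step 3→4:
  ẍ = (ẋ'−ẋ)/dt = (-0.872970264−-1.094579453)/0.025261 = 8.772780
  θ̈ = (θ̇'−θ̇)/dt = (0.627319725−0.871547875)/0.025261 = -9.668190
  sinθ=-0.006183, cosθ=0.999981
  F = (M+m)·ẍ + m·l·cosθ·θ̈ − m·l·sinθ·θ̇² = 10.991074 + -0.959315 − -0.000466 = 10.032225

F_0 = -0.755214 N
F_1 = -10.702460 N
F_2 = 9.407252 N
F_3 = 10.032225 N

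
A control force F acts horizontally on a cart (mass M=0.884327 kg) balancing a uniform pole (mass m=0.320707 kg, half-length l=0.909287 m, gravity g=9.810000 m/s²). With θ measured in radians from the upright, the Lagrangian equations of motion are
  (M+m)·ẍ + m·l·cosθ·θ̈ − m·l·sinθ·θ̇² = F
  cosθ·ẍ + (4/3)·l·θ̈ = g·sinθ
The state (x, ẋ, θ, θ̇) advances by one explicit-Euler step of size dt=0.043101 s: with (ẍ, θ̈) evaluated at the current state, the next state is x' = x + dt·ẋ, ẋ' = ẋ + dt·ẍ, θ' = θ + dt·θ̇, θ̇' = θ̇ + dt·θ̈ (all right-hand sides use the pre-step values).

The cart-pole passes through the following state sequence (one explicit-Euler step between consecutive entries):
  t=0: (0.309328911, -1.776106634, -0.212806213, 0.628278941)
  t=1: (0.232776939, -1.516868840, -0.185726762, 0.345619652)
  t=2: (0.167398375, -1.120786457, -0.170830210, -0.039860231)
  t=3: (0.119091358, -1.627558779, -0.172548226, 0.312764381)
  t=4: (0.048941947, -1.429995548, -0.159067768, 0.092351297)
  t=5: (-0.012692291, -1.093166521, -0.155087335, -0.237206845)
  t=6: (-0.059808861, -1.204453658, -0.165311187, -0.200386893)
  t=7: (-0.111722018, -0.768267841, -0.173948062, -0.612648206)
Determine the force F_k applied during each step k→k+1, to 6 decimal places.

step 0→1:
  ẍ = (ẋ'−ẋ)/dt = (-1.516868840−-1.776106634)/0.043101 = 6.014658
  θ̈ = (θ̇'−θ̇)/dt = (0.345619652−0.628278941)/0.043101 = -6.558068
  sinθ=-0.211204, cosθ=0.977442
  F = (M+m)·ẍ + m·l·cosθ·θ̈ − m·l·sinθ·θ̇² = 7.247868 + -1.869289 − -0.024312 = 5.402891
step 1→2:
  ẍ = (ẋ'−ẋ)/dt = (-1.120786457−-1.516868840)/0.043101 = 9.189633
  θ̈ = (θ̇'−θ̇)/dt = (-0.039860231−0.345619652)/0.043101 = -8.943641
  sinθ=-0.184661, cosθ=0.982802
  F = (M+m)·ẍ + m·l·cosθ·θ̈ − m·l·sinθ·θ̇² = 11.073821 + -2.563244 − -0.006433 = 8.517009
step 2→3:
  ẍ = (ẋ'−ẋ)/dt = (-1.627558779−-1.120786457)/0.043101 = -11.757786
  θ̈ = (θ̇'−θ̇)/dt = (0.312764381−-0.039860231)/0.043101 = 8.181356
  sinθ=-0.170001, cosθ=0.985444
  F = (M+m)·ẍ + m·l·cosθ·θ̈ − m·l·sinθ·θ̇² = -14.168532 + 2.351076 − -0.000079 = -11.817377
step 3→4:
  ẍ = (ẋ'−ẋ)/dt = (-1.429995548−-1.627558779)/0.043101 = 4.583727
  θ̈ = (θ̇'−θ̇)/dt = (0.092351297−0.312764381)/0.043101 = -5.113874
  sinθ=-0.171693, cosθ=0.985150
  F = (M+m)·ẍ + m·l·cosθ·θ̈ − m·l·sinθ·θ̇² = 5.523547 + -1.469136 − -0.004898 = 4.059309
step 4→5:
  ẍ = (ẋ'−ẋ)/dt = (-1.093166521−-1.429995548)/0.043101 = 7.814877
  θ̈ = (θ̇'−θ̇)/dt = (-0.237206845−0.092351297)/0.043101 = -7.646183
  sinθ=-0.158398, cosθ=0.987375
  F = (M+m)·ẍ + m·l·cosθ·θ̈ − m·l·sinθ·θ̇² = 9.417193 + -2.201590 − -0.000394 = 7.215997
step 5→6:
  ẍ = (ẋ'−ẋ)/dt = (-1.204453658−-1.093166521)/0.043101 = -2.582008
  θ̈ = (θ̇'−θ̇)/dt = (-0.200386893−-0.237206845)/0.043101 = 0.854271
  sinθ=-0.154466, cosθ=0.987998
  F = (M+m)·ẍ + m·l·cosθ·θ̈ − m·l·sinθ·θ̇² = -3.111408 + 0.246128 − -0.002535 = -2.862745
step 6→7:
  ẍ = (ẋ'−ẋ)/dt = (-0.768267841−-1.204453658)/0.043101 = 10.120086
  θ̈ = (θ̇'−θ̇)/dt = (-0.612648206−-0.200386893)/0.043101 = -9.565006
  sinθ=-0.164559, cosθ=0.986367
  F = (M+m)·ẍ + m·l·cosθ·θ̈ − m·l·sinθ·θ̇² = 12.195047 + -2.751270 − -0.001927 = 9.445704

F_0 = 5.402891 N
F_1 = 8.517009 N
F_2 = -11.817377 N
F_3 = 4.059309 N
F_4 = 7.215997 N
F_5 = -2.862745 N
F_6 = 9.445704 N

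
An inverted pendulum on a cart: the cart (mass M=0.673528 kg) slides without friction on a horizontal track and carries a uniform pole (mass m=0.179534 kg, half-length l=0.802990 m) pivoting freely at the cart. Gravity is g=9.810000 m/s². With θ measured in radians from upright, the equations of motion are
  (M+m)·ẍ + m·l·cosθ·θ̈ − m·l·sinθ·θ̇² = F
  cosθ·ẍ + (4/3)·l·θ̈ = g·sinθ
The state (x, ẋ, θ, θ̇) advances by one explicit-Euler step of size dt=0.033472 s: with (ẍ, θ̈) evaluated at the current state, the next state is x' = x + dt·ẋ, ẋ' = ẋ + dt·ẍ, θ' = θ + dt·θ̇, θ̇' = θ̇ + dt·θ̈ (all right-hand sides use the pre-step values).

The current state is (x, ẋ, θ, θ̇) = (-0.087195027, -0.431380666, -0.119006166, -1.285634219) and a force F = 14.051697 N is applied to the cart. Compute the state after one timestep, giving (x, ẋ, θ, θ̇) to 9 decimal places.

(-0.101634201, 0.227507854, -0.162038915, -1.933101508)

sinθ=-0.118725461, cosθ=0.992927120
temp = (F + m·l·θ̇²·sinθ)/(M+m) = (14.051697 + -0.028290170)/0.853062 = 16.438906938
θ̈ = (g·sinθ − cosθ·temp)/(l·(4/3 − m·cos²θ/(M+m))) = -19.343549499
ẍ = temp − m·l·θ̈·cosθ/(M+m) = 19.684766976
Euler: x'=-0.087195027+0.033472·-0.431380666=-0.101634201, ẋ'=-0.431380666+0.033472·19.684766976=0.227507854
       θ'=-0.119006166+0.033472·-1.285634219=-0.162038915, θ̇'=-1.285634219+0.033472·-19.343549499=-1.933101508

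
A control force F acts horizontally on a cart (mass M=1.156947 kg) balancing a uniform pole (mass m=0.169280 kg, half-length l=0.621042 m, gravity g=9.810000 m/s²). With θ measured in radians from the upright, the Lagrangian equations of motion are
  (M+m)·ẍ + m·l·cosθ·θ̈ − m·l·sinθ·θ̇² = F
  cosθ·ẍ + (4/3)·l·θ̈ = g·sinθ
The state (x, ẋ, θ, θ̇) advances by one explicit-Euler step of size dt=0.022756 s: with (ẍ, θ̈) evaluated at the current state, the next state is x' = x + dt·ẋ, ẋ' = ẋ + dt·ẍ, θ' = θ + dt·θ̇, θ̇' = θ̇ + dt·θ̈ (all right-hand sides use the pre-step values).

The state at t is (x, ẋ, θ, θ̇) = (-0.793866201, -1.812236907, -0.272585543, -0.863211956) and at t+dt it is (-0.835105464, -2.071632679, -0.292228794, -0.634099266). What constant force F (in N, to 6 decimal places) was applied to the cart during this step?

F = -14.077187 N

ẍ = (ẋ'−ẋ)/dt = (-2.071632679−-1.812236907)/0.022756 = -11.399006
θ̈ = (θ̇'−θ̇)/dt = (-0.634099266−-0.863211956)/0.022756 = 10.068232
sinθ=-0.269222, cosθ=0.963078
F = (M+m)·ẍ + m·l·cosθ·θ̈ − m·l·sinθ·θ̇² = -15.117669 + 1.019392 − -0.021090 = -14.077187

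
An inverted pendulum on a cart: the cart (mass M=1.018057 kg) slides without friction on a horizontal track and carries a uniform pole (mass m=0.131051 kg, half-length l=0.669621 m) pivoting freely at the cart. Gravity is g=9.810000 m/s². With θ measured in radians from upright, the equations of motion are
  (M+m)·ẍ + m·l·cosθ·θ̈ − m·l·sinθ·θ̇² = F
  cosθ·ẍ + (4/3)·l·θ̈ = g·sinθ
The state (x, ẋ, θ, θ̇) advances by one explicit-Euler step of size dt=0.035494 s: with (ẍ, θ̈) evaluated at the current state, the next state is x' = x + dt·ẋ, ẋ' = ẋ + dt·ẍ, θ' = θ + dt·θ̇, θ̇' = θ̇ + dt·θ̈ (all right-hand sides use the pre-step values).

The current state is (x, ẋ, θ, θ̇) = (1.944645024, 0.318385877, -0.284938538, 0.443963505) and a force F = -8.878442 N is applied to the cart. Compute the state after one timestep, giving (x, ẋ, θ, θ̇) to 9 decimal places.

sinθ=-0.281098468, cosθ=0.959678931
temp = (F + m·l·θ̇²·sinθ)/(M+m) = (-8.878442 + -0.004862084)/1.149108 = -7.730608510
θ̈ = (g·sinθ − cosθ·temp)/(l·(4/3 − m·cos²θ/(M+m))) = 5.667301767
ẍ = temp − m·l·θ̈·cosθ/(M+m) = -8.145955297
Euler: x'=1.944645024+0.035494·0.318385877=1.955945812, ẋ'=0.318385877+0.035494·-8.145955297=0.029253340
       θ'=-0.284938538+0.035494·0.443963505=-0.269180497, θ̇'=0.443963505+0.035494·5.667301767=0.645118714

(1.955945812, 0.029253340, -0.269180497, 0.645118714)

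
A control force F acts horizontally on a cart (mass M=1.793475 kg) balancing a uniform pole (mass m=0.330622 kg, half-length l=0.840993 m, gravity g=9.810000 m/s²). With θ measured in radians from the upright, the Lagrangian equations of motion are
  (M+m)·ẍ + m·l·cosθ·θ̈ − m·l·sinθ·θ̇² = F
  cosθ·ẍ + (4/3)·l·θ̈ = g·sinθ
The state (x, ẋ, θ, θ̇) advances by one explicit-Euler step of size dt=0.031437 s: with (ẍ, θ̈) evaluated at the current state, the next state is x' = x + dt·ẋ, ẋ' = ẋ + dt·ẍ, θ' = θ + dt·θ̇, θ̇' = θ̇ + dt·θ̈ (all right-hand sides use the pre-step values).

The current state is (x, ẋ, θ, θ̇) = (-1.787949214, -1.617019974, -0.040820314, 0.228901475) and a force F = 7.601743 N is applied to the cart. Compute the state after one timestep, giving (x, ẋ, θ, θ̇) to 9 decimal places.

sinθ=-0.040808978, cosθ=0.999166967
temp = (F + m·l·θ̇²·sinθ)/(M+m) = (7.601743 + -0.000594534)/2.124097 = 3.578531708
θ̈ = (g·sinθ − cosθ·temp)/(l·(4/3 − m·cos²θ/(M+m))) = -4.013456935
ẍ = temp − m·l·θ̈·cosθ/(M+m) = 4.103467830
Euler: x'=-1.787949214+0.031437·-1.617019974=-1.838783471, ẋ'=-1.617019974+0.031437·4.103467830=-1.488019256
       θ'=-0.040820314+0.031437·0.228901475=-0.033624338, θ̇'=0.228901475+0.031437·-4.013456935=0.102730429

(-1.838783471, -1.488019256, -0.033624338, 0.102730429)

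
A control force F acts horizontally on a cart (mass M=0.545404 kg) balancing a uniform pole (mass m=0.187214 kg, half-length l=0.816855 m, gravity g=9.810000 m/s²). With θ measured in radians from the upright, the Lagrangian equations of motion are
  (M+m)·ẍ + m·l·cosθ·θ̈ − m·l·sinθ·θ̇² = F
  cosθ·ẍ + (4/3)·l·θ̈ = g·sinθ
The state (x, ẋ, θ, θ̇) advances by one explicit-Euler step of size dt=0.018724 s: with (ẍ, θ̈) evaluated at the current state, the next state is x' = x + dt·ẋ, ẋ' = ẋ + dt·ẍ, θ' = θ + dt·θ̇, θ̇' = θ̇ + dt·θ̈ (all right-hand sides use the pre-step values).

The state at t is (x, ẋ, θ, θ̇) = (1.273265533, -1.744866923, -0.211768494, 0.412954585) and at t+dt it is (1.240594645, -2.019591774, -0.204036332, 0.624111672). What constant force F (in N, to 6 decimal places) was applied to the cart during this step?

F = -9.057656 N

ẍ = (ẋ'−ẋ)/dt = (-2.019591774−-1.744866923)/0.018724 = -14.672338
θ̈ = (θ̇'−θ̇)/dt = (0.624111672−0.412954585)/0.018724 = 11.277349
sinθ=-0.210189, cosθ=0.977661
F = (M+m)·ẍ + m·l·cosθ·θ̈ − m·l·sinθ·θ̇² = -10.749219 + 1.686081 − -0.005481 = -9.057656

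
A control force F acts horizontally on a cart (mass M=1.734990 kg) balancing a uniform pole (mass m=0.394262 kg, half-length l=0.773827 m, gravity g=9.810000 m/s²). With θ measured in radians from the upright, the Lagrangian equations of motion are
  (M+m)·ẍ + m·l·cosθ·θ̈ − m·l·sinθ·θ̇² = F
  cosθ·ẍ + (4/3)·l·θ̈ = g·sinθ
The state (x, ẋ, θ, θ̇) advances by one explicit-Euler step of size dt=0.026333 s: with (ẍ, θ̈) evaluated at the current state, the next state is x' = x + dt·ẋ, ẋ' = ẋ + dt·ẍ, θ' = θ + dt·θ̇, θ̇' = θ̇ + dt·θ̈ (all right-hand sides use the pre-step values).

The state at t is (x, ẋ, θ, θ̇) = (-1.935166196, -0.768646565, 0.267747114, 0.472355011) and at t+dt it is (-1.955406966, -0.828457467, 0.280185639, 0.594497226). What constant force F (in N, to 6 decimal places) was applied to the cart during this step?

F = -3.489539 N

ẍ = (ẋ'−ẋ)/dt = (-0.828457467−-0.768646565)/0.026333 = -2.271329
θ̈ = (θ̇'−θ̇)/dt = (0.594497226−0.472355011)/0.026333 = 4.638371
sinθ=0.264559, cosθ=0.964369
F = (M+m)·ẍ + m·l·cosθ·θ̈ − m·l·sinθ·θ̇² = -4.836231 + 1.364701 − 0.018009 = -3.489539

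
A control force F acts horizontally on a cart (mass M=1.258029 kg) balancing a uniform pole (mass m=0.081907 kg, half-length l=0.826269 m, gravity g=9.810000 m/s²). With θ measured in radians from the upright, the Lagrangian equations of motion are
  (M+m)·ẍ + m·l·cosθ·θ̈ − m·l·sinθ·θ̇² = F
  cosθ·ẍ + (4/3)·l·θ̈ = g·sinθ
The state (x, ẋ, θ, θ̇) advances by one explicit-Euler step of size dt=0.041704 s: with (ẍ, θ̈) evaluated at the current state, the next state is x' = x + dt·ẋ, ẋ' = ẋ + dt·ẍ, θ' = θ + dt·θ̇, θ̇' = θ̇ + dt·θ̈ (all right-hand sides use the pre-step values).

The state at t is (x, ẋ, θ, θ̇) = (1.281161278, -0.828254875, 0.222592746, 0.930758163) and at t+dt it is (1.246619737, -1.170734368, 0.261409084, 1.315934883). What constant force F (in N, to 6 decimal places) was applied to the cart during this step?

ẍ = (ẋ'−ẋ)/dt = (-1.170734368−-0.828254875)/0.041704 = -8.212150
θ̈ = (θ̇'−θ̇)/dt = (1.315934883−0.930758163)/0.041704 = 9.235966
sinθ=0.220759, cosθ=0.975328
F = (M+m)·ẍ + m·l·cosθ·θ̈ − m·l·sinθ·θ̇² = -11.003755 + 0.609643 − 0.012943 = -10.407055

F = -10.407055 N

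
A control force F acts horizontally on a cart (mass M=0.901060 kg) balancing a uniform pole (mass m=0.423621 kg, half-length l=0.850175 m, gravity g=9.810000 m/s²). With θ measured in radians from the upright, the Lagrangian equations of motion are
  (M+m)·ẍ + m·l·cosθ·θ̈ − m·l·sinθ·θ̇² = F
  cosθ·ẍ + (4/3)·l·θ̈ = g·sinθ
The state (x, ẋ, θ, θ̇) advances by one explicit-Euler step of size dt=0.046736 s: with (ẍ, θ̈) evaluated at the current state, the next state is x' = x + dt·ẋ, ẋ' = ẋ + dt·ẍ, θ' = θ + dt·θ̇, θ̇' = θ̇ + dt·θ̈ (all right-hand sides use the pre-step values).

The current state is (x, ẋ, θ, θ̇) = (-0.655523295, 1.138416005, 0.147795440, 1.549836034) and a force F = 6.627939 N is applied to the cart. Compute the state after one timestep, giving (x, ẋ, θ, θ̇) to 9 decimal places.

sinθ=0.147257966, cosθ=0.989098120
temp = (F + m·l·θ̇²·sinθ)/(M+m) = (6.627939 + 0.127390229)/1.324681 = 5.099589432
θ̈ = (g·sinθ − cosθ·temp)/(l·(4/3 − m·cos²θ/(M+m))) = -4.148755020
ẍ = temp − m·l·θ̈·cosθ/(M+m) = 6.215248941
Euler: x'=-0.655523295+0.046736·1.138416005=-0.602318285, ẋ'=1.138416005+0.046736·6.215248941=1.428891880
       θ'=0.147795440+0.046736·1.549836034=0.220228577, θ̇'=1.549836034+0.046736·-4.148755020=1.355939819

(-0.602318285, 1.428891880, 0.220228577, 1.355939819)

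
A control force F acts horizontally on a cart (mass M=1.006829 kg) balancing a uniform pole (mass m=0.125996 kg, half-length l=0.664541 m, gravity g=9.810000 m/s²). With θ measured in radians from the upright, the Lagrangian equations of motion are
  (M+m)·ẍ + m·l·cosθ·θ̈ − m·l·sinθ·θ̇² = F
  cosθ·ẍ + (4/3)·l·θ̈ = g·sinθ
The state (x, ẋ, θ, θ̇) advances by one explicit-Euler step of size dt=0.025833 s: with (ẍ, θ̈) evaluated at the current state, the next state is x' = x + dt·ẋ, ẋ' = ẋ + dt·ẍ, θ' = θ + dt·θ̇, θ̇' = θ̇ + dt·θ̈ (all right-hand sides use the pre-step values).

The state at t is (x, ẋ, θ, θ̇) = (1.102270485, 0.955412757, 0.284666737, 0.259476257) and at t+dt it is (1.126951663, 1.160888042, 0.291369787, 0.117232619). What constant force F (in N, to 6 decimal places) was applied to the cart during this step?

ẍ = (ẋ'−ẋ)/dt = (1.160888042−0.955412757)/0.025833 = 7.953985
θ̈ = (θ̇'−θ̇)/dt = (0.117232619−0.259476257)/0.025833 = -5.506276
sinθ=0.280838, cosθ=0.959755
F = (M+m)·ẍ + m·l·cosθ·θ̈ − m·l·sinθ·θ̇² = 9.010473 + -0.442483 − 0.001583 = 8.566406

F = 8.566406 N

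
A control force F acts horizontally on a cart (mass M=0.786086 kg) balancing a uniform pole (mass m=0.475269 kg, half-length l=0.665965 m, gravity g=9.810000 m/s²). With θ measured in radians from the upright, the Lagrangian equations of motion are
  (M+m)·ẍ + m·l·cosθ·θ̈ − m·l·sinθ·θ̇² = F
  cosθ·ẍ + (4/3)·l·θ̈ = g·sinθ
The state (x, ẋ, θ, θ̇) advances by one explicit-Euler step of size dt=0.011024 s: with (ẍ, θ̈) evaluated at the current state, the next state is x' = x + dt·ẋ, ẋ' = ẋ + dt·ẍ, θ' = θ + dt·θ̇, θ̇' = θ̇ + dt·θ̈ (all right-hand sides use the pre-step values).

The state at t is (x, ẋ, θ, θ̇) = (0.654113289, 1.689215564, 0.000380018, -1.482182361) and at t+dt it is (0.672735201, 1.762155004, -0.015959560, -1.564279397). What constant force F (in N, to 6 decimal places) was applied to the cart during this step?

F = 5.988287 N

ẍ = (ẋ'−ẋ)/dt = (1.762155004−1.689215564)/0.011024 = 6.616422
θ̈ = (θ̇'−θ̇)/dt = (-1.564279397−-1.482182361)/0.011024 = -7.447119
sinθ=0.000380, cosθ=1.000000
F = (M+m)·ẍ + m·l·cosθ·θ̈ − m·l·sinθ·θ̇² = 8.345657 + -2.357106 − 0.000264 = 5.988287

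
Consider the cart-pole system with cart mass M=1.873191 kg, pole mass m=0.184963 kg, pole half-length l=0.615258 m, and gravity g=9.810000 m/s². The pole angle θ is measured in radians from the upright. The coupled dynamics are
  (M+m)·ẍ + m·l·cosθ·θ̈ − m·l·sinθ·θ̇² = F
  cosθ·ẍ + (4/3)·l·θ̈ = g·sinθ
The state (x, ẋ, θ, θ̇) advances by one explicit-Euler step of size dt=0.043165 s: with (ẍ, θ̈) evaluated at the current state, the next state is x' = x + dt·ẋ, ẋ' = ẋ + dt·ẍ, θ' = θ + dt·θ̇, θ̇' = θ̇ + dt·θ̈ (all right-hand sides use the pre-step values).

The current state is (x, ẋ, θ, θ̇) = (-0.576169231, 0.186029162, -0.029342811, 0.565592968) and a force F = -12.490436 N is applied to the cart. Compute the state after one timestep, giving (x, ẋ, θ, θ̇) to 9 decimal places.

sinθ=-0.029338600, cosθ=0.999569531
temp = (F + m·l·θ̇²·sinθ)/(M+m) = (-12.490436 + -0.001068045)/2.058154 = -6.069275693
θ̈ = (g·sinθ − cosθ·temp)/(l·(4/3 − m·cos²θ/(M+m))) = 7.553073255
ẍ = temp − m·l·θ̈·cosθ/(M+m) = -6.486722332
Euler: x'=-0.576169231+0.043165·0.186029162=-0.568139282, ẋ'=0.186029162+0.043165·-6.486722332=-0.093970207
       θ'=-0.029342811+0.043165·0.565592968=-0.004928991, θ̇'=0.565592968+0.043165·7.553073255=0.891621375

(-0.568139282, -0.093970207, -0.004928991, 0.891621375)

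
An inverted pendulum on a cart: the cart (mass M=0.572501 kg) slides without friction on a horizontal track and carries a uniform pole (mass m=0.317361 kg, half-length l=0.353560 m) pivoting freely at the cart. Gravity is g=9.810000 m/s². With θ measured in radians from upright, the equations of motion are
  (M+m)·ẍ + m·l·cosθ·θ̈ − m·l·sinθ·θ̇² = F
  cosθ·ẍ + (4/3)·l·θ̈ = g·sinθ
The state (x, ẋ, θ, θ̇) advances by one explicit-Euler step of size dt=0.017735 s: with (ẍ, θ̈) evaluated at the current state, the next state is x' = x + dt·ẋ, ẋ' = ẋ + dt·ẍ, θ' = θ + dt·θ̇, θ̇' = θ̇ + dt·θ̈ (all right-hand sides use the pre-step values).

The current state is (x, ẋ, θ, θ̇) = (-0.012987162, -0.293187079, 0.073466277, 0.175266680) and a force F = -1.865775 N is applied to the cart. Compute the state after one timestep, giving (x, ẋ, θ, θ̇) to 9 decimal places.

sinθ=0.073400208, cosθ=0.997302567
temp = (F + m·l·θ̇²·sinθ)/(M+m) = (-1.865775 + 0.000252995)/0.889862 = -2.096417202
θ̈ = (g·sinθ − cosθ·temp)/(l·(4/3 − m·cos²θ/(M+m))) = 8.123780669
ẍ = temp − m·l·θ̈·cosθ/(M+m) = -3.118013114
Euler: x'=-0.012987162+0.017735·-0.293187079=-0.018186835, ẋ'=-0.293187079+0.017735·-3.118013114=-0.348485042
       θ'=0.073466277+0.017735·0.175266680=0.076574632, θ̇'=0.175266680+0.017735·8.123780669=0.319341930

(-0.018186835, -0.348485042, 0.076574632, 0.319341930)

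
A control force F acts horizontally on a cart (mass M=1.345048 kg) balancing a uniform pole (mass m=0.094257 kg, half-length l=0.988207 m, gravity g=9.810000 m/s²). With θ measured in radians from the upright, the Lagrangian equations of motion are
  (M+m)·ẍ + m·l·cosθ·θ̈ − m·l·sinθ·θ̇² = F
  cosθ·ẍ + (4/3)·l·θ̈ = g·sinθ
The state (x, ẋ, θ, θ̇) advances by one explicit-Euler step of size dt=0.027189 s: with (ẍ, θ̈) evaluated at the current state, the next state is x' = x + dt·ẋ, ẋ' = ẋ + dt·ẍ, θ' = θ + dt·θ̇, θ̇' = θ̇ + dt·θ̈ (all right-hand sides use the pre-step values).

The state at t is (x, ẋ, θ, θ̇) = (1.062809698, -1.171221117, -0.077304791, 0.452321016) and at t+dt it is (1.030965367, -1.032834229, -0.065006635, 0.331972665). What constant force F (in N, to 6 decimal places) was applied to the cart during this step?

F = 6.916199 N

ẍ = (ẋ'−ẋ)/dt = (-1.032834229−-1.171221117)/0.027189 = 5.089812
θ̈ = (θ̇'−θ̇)/dt = (0.331972665−0.452321016)/0.027189 = -4.426362
sinθ=-0.077228, cosθ=0.997013
F = (M+m)·ẍ + m·l·cosθ·θ̈ − m·l·sinθ·θ̇² = 7.325791 + -0.411064 − -0.001472 = 6.916199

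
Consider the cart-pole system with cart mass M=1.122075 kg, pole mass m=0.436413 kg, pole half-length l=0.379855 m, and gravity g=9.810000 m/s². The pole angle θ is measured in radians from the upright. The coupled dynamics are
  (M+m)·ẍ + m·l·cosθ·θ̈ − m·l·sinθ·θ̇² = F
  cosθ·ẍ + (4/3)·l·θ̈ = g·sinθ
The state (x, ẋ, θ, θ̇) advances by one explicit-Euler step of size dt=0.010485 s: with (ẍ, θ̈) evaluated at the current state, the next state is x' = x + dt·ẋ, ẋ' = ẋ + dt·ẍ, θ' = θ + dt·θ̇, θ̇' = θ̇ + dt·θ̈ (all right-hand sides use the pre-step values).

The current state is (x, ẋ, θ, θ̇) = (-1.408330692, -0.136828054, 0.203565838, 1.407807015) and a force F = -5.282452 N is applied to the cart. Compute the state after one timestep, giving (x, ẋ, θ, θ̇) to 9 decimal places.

(-1.409765334, -0.186127305, 0.218326695, 1.544191983)

sinθ=0.202162819, cosθ=0.979351926
temp = (F + m·l·θ̇²·sinθ)/(M+m) = (-5.282452 + 0.066420641)/1.558488 = -3.346853719
θ̈ = (g·sinθ − cosθ·temp)/(l·(4/3 − m·cos²θ/(M+m))) = 13.007626886
ẍ = temp − m·l·θ̈·cosθ/(M+m) = -4.701883738
Euler: x'=-1.408330692+0.010485·-0.136828054=-1.409765334, ẋ'=-0.136828054+0.010485·-4.701883738=-0.186127305
       θ'=0.203565838+0.010485·1.407807015=0.218326695, θ̇'=1.407807015+0.010485·13.007626886=1.544191983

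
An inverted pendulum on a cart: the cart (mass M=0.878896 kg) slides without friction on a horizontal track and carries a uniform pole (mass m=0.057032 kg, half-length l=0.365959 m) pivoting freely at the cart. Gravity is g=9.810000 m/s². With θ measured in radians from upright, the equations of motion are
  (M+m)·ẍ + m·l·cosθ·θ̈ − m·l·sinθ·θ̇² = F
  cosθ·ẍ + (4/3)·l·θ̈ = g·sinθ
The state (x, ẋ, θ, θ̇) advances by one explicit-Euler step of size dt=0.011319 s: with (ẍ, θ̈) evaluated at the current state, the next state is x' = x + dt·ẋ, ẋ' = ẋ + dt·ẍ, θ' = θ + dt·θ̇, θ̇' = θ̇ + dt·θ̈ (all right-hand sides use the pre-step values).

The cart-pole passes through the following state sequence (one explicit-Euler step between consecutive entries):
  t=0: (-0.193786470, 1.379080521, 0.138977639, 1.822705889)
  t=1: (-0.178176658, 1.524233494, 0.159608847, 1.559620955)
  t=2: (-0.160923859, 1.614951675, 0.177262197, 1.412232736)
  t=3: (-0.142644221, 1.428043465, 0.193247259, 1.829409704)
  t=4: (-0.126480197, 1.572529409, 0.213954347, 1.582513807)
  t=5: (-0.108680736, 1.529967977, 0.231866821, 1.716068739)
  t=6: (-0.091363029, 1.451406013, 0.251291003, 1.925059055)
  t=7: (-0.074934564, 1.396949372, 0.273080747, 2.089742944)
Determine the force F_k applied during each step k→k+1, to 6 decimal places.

step 0→1:
  ẍ = (ẋ'−ẋ)/dt = (1.524233494−1.379080521)/0.011319 = 12.823834
  θ̈ = (θ̇'−θ̇)/dt = (1.559620955−1.822705889)/0.011319 = -23.242772
  sinθ=0.138531, cosθ=0.990358
  F = (M+m)·ẍ + m·l·cosθ·θ̈ − m·l·sinθ·θ̇² = 12.002185 + -0.480431 − 0.009606 = 11.512148
step 1→2:
  ẍ = (ẋ'−ẋ)/dt = (1.614951675−1.524233494)/0.011319 = 8.014682
  θ̈ = (θ̇'−θ̇)/dt = (1.412232736−1.559620955)/0.011319 = -13.021311
  sinθ=0.158932, cosθ=0.987290
  F = (M+m)·ẍ + m·l·cosθ·θ̈ − m·l·sinθ·θ̇² = 7.501165 + -0.268318 − 0.008069 = 7.224778
step 2→3:
  ẍ = (ẋ'−ẋ)/dt = (1.428043465−1.614951675)/0.011319 = -16.512785
  θ̈ = (θ̇'−θ̇)/dt = (1.829409704−1.412232736)/0.011319 = 36.856345
  sinθ=0.176335, cosθ=0.984330
  F = (M+m)·ẍ + m·l·cosθ·θ̈ − m·l·sinθ·θ̇² = -15.454778 + 0.757189 − 0.007340 = -14.704929
step 3→4:
  ẍ = (ẋ'−ẋ)/dt = (1.572529409−1.428043465)/0.011319 = 12.764904
  θ̈ = (θ̇'−θ̇)/dt = (1.582513807−1.829409704)/0.011319 = -21.812518
  sinθ=0.192047, cosθ=0.981386
  F = (M+m)·ẍ + m·l·cosθ·θ̈ − m·l·sinθ·θ̇² = 11.947031 + -0.446783 − 0.013415 = 11.486833
step 4→5:
  ẍ = (ẋ'−ẋ)/dt = (1.529967977−1.572529409)/0.011319 = -3.760176
  θ̈ = (θ̇'−θ̇)/dt = (1.716068739−1.582513807)/0.011319 = 11.799181
  sinθ=0.212326, cosθ=0.977199
  F = (M+m)·ẍ + m·l·cosθ·θ̈ − m·l·sinθ·θ̇² = -3.519254 + 0.240650 − 0.011098 = -3.289702
step 5→6:
  ẍ = (ẋ'−ẋ)/dt = (1.451406013−1.529967977)/0.011319 = -6.940716
  θ̈ = (θ̇'−θ̇)/dt = (1.925059055−1.716068739)/0.011319 = 18.463673
  sinθ=0.229795, cosθ=0.973239
  F = (M+m)·ẍ + m·l·cosθ·θ̈ − m·l·sinθ·θ̇² = -6.496010 + 0.375050 − 0.014124 = -6.135085
step 6→7:
  ẍ = (ẋ'−ẋ)/dt = (1.396949372−1.451406013)/0.011319 = -4.811082
  θ̈ = (θ̇'−θ̇)/dt = (2.089742944−1.925059055)/0.011319 = 14.549332
  sinθ=0.248655, cosθ=0.968592
  F = (M+m)·ẍ + m·l·cosθ·θ̈ − m·l·sinθ·θ̇² = -4.502827 + 0.294127 − 0.019232 = -4.227932

F_0 = 11.512148 N
F_1 = 7.224778 N
F_2 = -14.704929 N
F_3 = 11.486833 N
F_4 = -3.289702 N
F_5 = -6.135085 N
F_6 = -4.227932 N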